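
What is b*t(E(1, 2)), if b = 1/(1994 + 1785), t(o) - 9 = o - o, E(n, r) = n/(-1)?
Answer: 9/3779 ≈ 0.0023816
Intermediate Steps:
E(n, r) = -n (E(n, r) = n*(-1) = -n)
t(o) = 9 (t(o) = 9 + (o - o) = 9 + 0 = 9)
b = 1/3779 ≈ 0.00026462
b*t(E(1, 2)) = (1/3779)*9 = 9/3779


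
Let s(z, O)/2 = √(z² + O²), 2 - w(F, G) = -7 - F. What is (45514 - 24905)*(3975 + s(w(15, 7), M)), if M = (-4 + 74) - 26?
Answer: 81920775 + 164872*√157 ≈ 8.3987e+7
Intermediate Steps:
M = 44 (M = 70 - 26 = 44)
w(F, G) = 9 + F (w(F, G) = 2 - (-7 - F) = 2 + (7 + F) = 9 + F)
s(z, O) = 2*√(O² + z²) (s(z, O) = 2*√(z² + O²) = 2*√(O² + z²))
(45514 - 24905)*(3975 + s(w(15, 7), M)) = (45514 - 24905)*(3975 + 2*√(44² + (9 + 15)²)) = 20609*(3975 + 2*√(1936 + 24²)) = 20609*(3975 + 2*√(1936 + 576)) = 20609*(3975 + 2*√2512) = 20609*(3975 + 2*(4*√157)) = 20609*(3975 + 8*√157) = 81920775 + 164872*√157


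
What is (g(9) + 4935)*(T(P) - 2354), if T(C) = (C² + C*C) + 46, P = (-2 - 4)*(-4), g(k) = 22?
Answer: -5730292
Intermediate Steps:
P = 24 (P = -6*(-4) = 24)
T(C) = 46 + 2*C² (T(C) = (C² + C²) + 46 = 2*C² + 46 = 46 + 2*C²)
(g(9) + 4935)*(T(P) - 2354) = (22 + 4935)*((46 + 2*24²) - 2354) = 4957*((46 + 2*576) - 2354) = 4957*((46 + 1152) - 2354) = 4957*(1198 - 2354) = 4957*(-1156) = -5730292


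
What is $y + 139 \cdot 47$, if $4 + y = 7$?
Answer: $6536$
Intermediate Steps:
$y = 3$ ($y = -4 + 7 = 3$)
$y + 139 \cdot 47 = 3 + 139 \cdot 47 = 3 + 6533 = 6536$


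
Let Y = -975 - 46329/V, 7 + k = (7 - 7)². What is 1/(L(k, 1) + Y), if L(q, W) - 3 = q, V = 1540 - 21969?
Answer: -20429/19953662 ≈ -0.0010238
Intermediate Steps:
k = -7 (k = -7 + (7 - 7)² = -7 + 0² = -7 + 0 = -7)
V = -20429
L(q, W) = 3 + q
Y = -19871946/20429 (Y = -975 - 46329/(-20429) = -975 - 46329*(-1/20429) = -975 + 46329/20429 = -19871946/20429 ≈ -972.73)
1/(L(k, 1) + Y) = 1/((3 - 7) - 19871946/20429) = 1/(-4 - 19871946/20429) = 1/(-19953662/20429) = -20429/19953662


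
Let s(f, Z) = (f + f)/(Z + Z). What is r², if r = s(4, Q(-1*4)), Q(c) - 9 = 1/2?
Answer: 64/361 ≈ 0.17729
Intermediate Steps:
Q(c) = 19/2 (Q(c) = 9 + 1/2 = 9 + ½ = 19/2)
s(f, Z) = f/Z (s(f, Z) = (2*f)/((2*Z)) = (2*f)*(1/(2*Z)) = f/Z)
r = 8/19 (r = 4/(19/2) = 4*(2/19) = 8/19 ≈ 0.42105)
r² = (8/19)² = 64/361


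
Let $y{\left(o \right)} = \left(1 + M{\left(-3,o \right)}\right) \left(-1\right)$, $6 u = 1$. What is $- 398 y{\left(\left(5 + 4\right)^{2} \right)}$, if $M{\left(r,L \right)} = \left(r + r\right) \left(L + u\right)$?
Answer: $-193428$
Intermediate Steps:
$u = \frac{1}{6}$ ($u = \frac{1}{6} \cdot 1 = \frac{1}{6} \approx 0.16667$)
$M{\left(r,L \right)} = 2 r \left(\frac{1}{6} + L\right)$ ($M{\left(r,L \right)} = \left(r + r\right) \left(L + \frac{1}{6}\right) = 2 r \left(\frac{1}{6} + L\right)$)
$y{\left(o \right)} = 6 o$ ($y{\left(o \right)} = \left(1 + \frac{1}{3} \left(-3\right) \left(1 + 6 o\right)\right) \left(-1\right) = \left(1 - \left(1 + 6 o\right)\right) \left(-1\right) = - 6 o \left(-1\right) = 6 o$)
$- 398 y{\left(\left(5 + 4\right)^{2} \right)} = - 398 \cdot 6 \left(5 + 4\right)^{2} = - 398 \cdot 6 \cdot 9^{2} = - 398 \cdot 6 \cdot 81 = \left(-398\right) 486 = -193428$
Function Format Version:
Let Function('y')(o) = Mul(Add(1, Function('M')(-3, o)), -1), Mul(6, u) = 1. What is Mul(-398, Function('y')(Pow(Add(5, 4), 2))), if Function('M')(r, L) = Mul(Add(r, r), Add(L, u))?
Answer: -193428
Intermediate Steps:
u = Rational(1, 6) (u = Mul(Rational(1, 6), 1) = Rational(1, 6) ≈ 0.16667)
Function('M')(r, L) = Mul(2, r, Add(Rational(1, 6), L)) (Function('M')(r, L) = Mul(Add(r, r), Add(L, Rational(1, 6))) = Mul(Mul(2, r), Add(Rational(1, 6), L)) = Mul(2, r, Add(Rational(1, 6), L)))
Function('y')(o) = Mul(6, o) (Function('y')(o) = Mul(Add(1, Mul(Rational(1, 3), -3, Add(1, Mul(6, o)))), -1) = Mul(Add(1, Add(-1, Mul(-6, o))), -1) = Mul(Mul(-6, o), -1) = Mul(6, o))
Mul(-398, Function('y')(Pow(Add(5, 4), 2))) = Mul(-398, Mul(6, Pow(Add(5, 4), 2))) = Mul(-398, Mul(6, Pow(9, 2))) = Mul(-398, Mul(6, 81)) = Mul(-398, 486) = -193428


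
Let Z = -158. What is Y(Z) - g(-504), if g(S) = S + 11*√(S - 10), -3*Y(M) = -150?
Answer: 554 - 11*I*√514 ≈ 554.0 - 249.39*I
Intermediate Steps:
Y(M) = 50 (Y(M) = -⅓*(-150) = 50)
g(S) = S + 11*√(-10 + S)
Y(Z) - g(-504) = 50 - (-504 + 11*√(-10 - 504)) = 50 - (-504 + 11*√(-514)) = 50 - (-504 + 11*(I*√514)) = 50 - (-504 + 11*I*√514) = 50 + (504 - 11*I*√514) = 554 - 11*I*√514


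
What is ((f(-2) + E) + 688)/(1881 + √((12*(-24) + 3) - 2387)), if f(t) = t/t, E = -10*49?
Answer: 374319/3540833 - 796*I*√167/3540833 ≈ 0.10571 - 0.0029051*I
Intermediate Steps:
E = -490
f(t) = 1
((f(-2) + E) + 688)/(1881 + √((12*(-24) + 3) - 2387)) = ((1 - 490) + 688)/(1881 + √((12*(-24) + 3) - 2387)) = (-489 + 688)/(1881 + √((-288 + 3) - 2387)) = 199/(1881 + √(-285 - 2387)) = 199/(1881 + √(-2672)) = 199/(1881 + 4*I*√167)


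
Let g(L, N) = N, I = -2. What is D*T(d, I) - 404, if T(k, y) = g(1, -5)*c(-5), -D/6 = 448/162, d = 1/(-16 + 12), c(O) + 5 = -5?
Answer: -33308/27 ≈ -1233.6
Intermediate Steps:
c(O) = -10 (c(O) = -5 - 5 = -10)
d = -¼ (d = 1/(-4) = -¼ ≈ -0.25000)
D = -448/27 (D = -2688/162 = -6*224/81 = -448/27 ≈ -16.593)
T(k, y) = 50 (T(k, y) = -5*(-10) = 50)
D*T(d, I) - 404 = -448/27*50 - 404 = -22400/27 - 404 = -33308/27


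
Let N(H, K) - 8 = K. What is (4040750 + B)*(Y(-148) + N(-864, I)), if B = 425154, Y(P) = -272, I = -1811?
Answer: -9266750800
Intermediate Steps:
N(H, K) = 8 + K
(4040750 + B)*(Y(-148) + N(-864, I)) = (4040750 + 425154)*(-272 + (8 - 1811)) = 4465904*(-272 - 1803) = 4465904*(-2075) = -9266750800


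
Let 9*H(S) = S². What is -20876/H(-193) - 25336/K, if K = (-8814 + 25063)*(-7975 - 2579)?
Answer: -16109824520800/3193951748277 ≈ -5.0439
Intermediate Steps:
K = -171491946 (K = 16249*(-10554) = -171491946)
H(S) = S²/9
-20876/H(-193) - 25336/K = -20876/((⅑)*(-193)²) - 25336/(-171491946) = -20876/((⅑)*37249) - 25336*(-1/171491946) = -20876/37249/9 + 12668/85745973 = -20876*9/37249 + 12668/85745973 = -187884/37249 + 12668/85745973 = -16109824520800/3193951748277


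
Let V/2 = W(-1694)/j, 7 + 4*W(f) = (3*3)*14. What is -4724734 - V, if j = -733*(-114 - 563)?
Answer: -4689213449907/992482 ≈ -4.7247e+6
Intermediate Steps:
W(f) = 119/4 (W(f) = -7/4 + ((3*3)*14)/4 = -7/4 + (9*14)/4 = -7/4 + (¼)*126 = -7/4 + 63/2 = 119/4)
j = 496241 (j = -733*(-677) = 496241)
V = 119/992482 (V = 2*((119/4)/496241) = 2*((119/4)*(1/496241)) = 2*(119/1984964) = 119/992482 ≈ 0.00011990)
-4724734 - V = -4724734 - 1*119/992482 = -4724734 - 119/992482 = -4689213449907/992482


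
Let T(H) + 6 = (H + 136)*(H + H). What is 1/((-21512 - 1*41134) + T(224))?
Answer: 1/98628 ≈ 1.0139e-5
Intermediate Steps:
T(H) = -6 + 2*H*(136 + H) (T(H) = -6 + (H + 136)*(H + H) = -6 + (136 + H)*(2*H) = -6 + 2*H*(136 + H))
1/((-21512 - 1*41134) + T(224)) = 1/((-21512 - 1*41134) + (-6 + 2*224**2 + 272*224)) = 1/((-21512 - 41134) + (-6 + 2*50176 + 60928)) = 1/(-62646 + (-6 + 100352 + 60928)) = 1/(-62646 + 161274) = 1/98628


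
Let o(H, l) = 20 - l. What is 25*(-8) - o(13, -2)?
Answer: -222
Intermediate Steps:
25*(-8) - o(13, -2) = 25*(-8) - (20 - 1*(-2)) = -200 - (20 + 2) = -200 - 1*22 = -200 - 22 = -222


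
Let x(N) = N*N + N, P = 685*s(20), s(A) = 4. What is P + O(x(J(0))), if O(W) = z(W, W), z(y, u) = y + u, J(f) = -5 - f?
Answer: 2780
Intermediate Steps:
z(y, u) = u + y
P = 2740 (P = 685*4 = 2740)
x(N) = N + N**2 (x(N) = N**2 + N = N + N**2)
O(W) = 2*W (O(W) = W + W = 2*W)
P + O(x(J(0))) = 2740 + 2*((-5 - 1*0)*(1 + (-5 - 1*0))) = 2740 + 2*((-5 + 0)*(1 + (-5 + 0))) = 2740 + 2*(-5*(1 - 5)) = 2740 + 2*(-5*(-4)) = 2740 + 2*20 = 2740 + 40 = 2780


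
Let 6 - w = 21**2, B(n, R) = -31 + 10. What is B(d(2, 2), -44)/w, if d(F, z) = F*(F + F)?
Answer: 7/145 ≈ 0.048276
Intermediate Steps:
d(F, z) = 2*F**2 (d(F, z) = F*(2*F) = 2*F**2)
B(n, R) = -21
w = -435 (w = 6 - 1*21**2 = 6 - 1*441 = 6 - 441 = -435)
B(d(2, 2), -44)/w = -21/(-435) = -21*(-1/435) = 7/145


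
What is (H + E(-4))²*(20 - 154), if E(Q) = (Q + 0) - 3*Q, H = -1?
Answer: -6566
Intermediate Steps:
E(Q) = -2*Q (E(Q) = Q - 3*Q = -2*Q)
(H + E(-4))²*(20 - 154) = (-1 - 2*(-4))²*(20 - 154) = (-1 + 8)²*(-134) = 7²*(-134) = 49*(-134) = -6566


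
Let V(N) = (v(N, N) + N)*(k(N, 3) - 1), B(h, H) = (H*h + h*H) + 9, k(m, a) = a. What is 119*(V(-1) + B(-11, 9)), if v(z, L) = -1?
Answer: -22967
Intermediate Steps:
B(h, H) = 9 + 2*H*h (B(h, H) = (H*h + H*h) + 9 = 2*H*h + 9 = 9 + 2*H*h)
V(N) = -2 + 2*N (V(N) = (-1 + N)*(3 - 1) = (-1 + N)*2 = -2 + 2*N)
119*(V(-1) + B(-11, 9)) = 119*((-2 + 2*(-1)) + (9 + 2*9*(-11))) = 119*((-2 - 2) + (9 - 198)) = 119*(-4 - 189) = 119*(-193) = -22967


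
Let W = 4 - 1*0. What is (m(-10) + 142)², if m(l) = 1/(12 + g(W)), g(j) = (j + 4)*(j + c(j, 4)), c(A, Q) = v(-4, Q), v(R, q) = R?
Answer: 2907025/144 ≈ 20188.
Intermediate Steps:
c(A, Q) = -4
W = 4 (W = 4 + 0 = 4)
g(j) = (-4 + j)*(4 + j) (g(j) = (j + 4)*(j - 4) = (4 + j)*(-4 + j) = (-4 + j)*(4 + j))
m(l) = 1/12 (m(l) = 1/(12 + (-16 + 4²)) = 1/(12 + (-16 + 16)) = 1/(12 + 0) = 1/12)
(m(-10) + 142)² = (1/12 + 142)² = (1705/12)² = 2907025/144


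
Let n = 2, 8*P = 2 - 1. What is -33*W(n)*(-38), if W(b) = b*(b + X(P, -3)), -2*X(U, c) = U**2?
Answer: 159885/32 ≈ 4996.4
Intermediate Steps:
P = 1/8 (P = (2 - 1)/8 = (1/8)*1 = 1/8 ≈ 0.12500)
X(U, c) = -U**2/2
W(b) = b*(-1/128 + b) (W(b) = b*(b - (1/8)**2/2) = b*(b - 1/2*1/64) = b*(b - 1/128) = b*(-1/128 + b))
-33*W(n)*(-38) = -66*(-1/128 + 2)*(-38) = -66*255/128*(-38) = -33*255/64*(-38) = -8415/64*(-38) = 159885/32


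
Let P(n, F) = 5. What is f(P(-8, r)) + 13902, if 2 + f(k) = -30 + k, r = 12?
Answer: 13875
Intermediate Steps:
f(k) = -32 + k (f(k) = -2 + (-30 + k) = -32 + k)
f(P(-8, r)) + 13902 = (-32 + 5) + 13902 = -27 + 13902 = 13875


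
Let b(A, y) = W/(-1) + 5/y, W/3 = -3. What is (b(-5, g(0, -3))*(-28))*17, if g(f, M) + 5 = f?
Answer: -3808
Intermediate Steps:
W = -9 (W = 3*(-3) = -9)
g(f, M) = -5 + f
b(A, y) = 9 + 5/y (b(A, y) = -9/(-1) + 5/y = -9*(-1) + 5/y = 9 + 5/y)
(b(-5, g(0, -3))*(-28))*17 = ((9 + 5/(-5 + 0))*(-28))*17 = ((9 + 5/(-5))*(-28))*17 = ((9 + 5*(-1/5))*(-28))*17 = ((9 - 1)*(-28))*17 = (8*(-28))*17 = -224*17 = -3808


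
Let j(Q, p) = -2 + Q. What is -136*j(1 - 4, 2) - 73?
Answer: 607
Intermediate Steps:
-136*j(1 - 4, 2) - 73 = -136*(-2 + (1 - 4)) - 73 = -136*(-2 - 3) - 73 = -136*(-5) - 73 = 680 - 73 = 607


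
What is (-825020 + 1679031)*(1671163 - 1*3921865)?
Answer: -1922124265722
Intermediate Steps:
(-825020 + 1679031)*(1671163 - 1*3921865) = 854011*(1671163 - 3921865) = 854011*(-2250702) = -1922124265722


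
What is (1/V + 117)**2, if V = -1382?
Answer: 26144626249/1909924 ≈ 13689.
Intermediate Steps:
(1/V + 117)**2 = (1/(-1382) + 117)**2 = (-1/1382 + 117)**2 = (161693/1382)**2 = 26144626249/1909924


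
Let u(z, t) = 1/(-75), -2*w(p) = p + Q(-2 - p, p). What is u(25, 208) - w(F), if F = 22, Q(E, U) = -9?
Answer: 973/150 ≈ 6.4867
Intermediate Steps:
w(p) = 9/2 - p/2 (w(p) = -(p - 9)/2 = -(-9 + p)/2 = 9/2 - p/2)
u(z, t) = -1/75
u(25, 208) - w(F) = -1/75 - (9/2 - ½*22) = -1/75 - (9/2 - 11) = -1/75 - 1*(-13/2) = -1/75 + 13/2 = 973/150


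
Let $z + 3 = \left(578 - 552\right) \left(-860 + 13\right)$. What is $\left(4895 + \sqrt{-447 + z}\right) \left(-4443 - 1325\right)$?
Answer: $-28234360 - 611408 i \sqrt{2} \approx -2.8234 \cdot 10^{7} - 8.6466 \cdot 10^{5} i$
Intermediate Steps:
$z = -22025$ ($z = -3 + \left(578 - 552\right) \left(-860 + 13\right) = -3 + 26 \left(-847\right) = -3 - 22022 = -22025$)
$\left(4895 + \sqrt{-447 + z}\right) \left(-4443 - 1325\right) = \left(4895 + \sqrt{-447 - 22025}\right) \left(-4443 - 1325\right) = \left(4895 + \sqrt{-22472}\right) \left(-5768\right) = \left(4895 + 106 i \sqrt{2}\right) \left(-5768\right) = -28234360 - 611408 i \sqrt{2}$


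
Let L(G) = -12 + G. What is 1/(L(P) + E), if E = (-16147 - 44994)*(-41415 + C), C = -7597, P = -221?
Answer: 1/2996642459 ≈ 3.3371e-10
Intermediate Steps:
E = 2996642692 (E = (-16147 - 44994)*(-41415 - 7597) = -61141*(-49012) = 2996642692)
1/(L(P) + E) = 1/((-12 - 221) + 2996642692) = 1/(-233 + 2996642692) = 1/2996642459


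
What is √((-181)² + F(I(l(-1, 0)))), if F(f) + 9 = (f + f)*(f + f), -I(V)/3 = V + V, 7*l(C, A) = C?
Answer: 8*√25078/7 ≈ 180.98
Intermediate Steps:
l(C, A) = C/7
I(V) = -6*V (I(V) = -3*(V + V) = -6*V)
F(f) = -9 + 4*f² (F(f) = -9 + (f + f)*(f + f) = -9 + (2*f)*(2*f) = -9 + 4*f²)
√((-181)² + F(I(l(-1, 0)))) = √((-181)² + (-9 + 4*(-6*(-1)/7)²)) = √(32761 + (-9 + 4*(-6*(-⅐))²)) = √(32761 + (-9 + 4*(6/7)²)) = √(32761 + (-9 + 4*(36/49))) = √(32761 + (-9 + 144/49)) = √(32761 - 297/49) = √(1604992/49) = 8*√25078/7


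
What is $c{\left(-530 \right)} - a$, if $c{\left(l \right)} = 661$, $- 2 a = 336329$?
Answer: $\frac{337651}{2} \approx 1.6883 \cdot 10^{5}$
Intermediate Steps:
$a = - \frac{336329}{2}$ ($a = \left(- \frac{1}{2}\right) 336329 = - \frac{336329}{2} \approx -1.6816 \cdot 10^{5}$)
$c{\left(-530 \right)} - a = 661 - - \frac{336329}{2} = 661 + \frac{336329}{2} = \frac{337651}{2}$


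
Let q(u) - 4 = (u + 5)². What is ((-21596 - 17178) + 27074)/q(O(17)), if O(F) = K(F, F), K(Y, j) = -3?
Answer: -2925/2 ≈ -1462.5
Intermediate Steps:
O(F) = -3
q(u) = 4 + (5 + u)² (q(u) = 4 + (u + 5)² = 4 + (5 + u)²)
((-21596 - 17178) + 27074)/q(O(17)) = ((-21596 - 17178) + 27074)/(4 + (5 - 3)²) = (-38774 + 27074)/(4 + 2²) = -11700/(4 + 4) = -11700/8 = -11700*⅛ = -2925/2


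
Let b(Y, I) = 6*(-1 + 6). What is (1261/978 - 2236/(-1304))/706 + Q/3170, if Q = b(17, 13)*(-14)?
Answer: -14034155/109439178 ≈ -0.12824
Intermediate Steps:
b(Y, I) = 30 (b(Y, I) = 6*5 = 30)
Q = -420 (Q = 30*(-14) = -420)
(1261/978 - 2236/(-1304))/706 + Q/3170 = (1261/978 - 2236/(-1304))/706 - 420/3170 = (1261*(1/978) - 2236*(-1/1304))*(1/706) - 420*1/3170 = (1261/978 + 559/326)*(1/706) - 42/317 = (1469/489)*(1/706) - 42/317 = 1469/345234 - 42/317 = -14034155/109439178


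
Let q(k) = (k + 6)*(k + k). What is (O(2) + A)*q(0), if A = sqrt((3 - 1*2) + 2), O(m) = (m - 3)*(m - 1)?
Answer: 0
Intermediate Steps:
O(m) = (-1 + m)*(-3 + m) (O(m) = (-3 + m)*(-1 + m) = (-1 + m)*(-3 + m))
q(k) = 2*k*(6 + k) (q(k) = (6 + k)*(2*k) = 2*k*(6 + k))
A = sqrt(3) (A = sqrt((3 - 2) + 2) = sqrt(1 + 2) = sqrt(3) ≈ 1.7320)
(O(2) + A)*q(0) = ((3 + 2**2 - 4*2) + sqrt(3))*(2*0*(6 + 0)) = ((3 + 4 - 8) + sqrt(3))*(2*0*6) = (-1 + sqrt(3))*0 = 0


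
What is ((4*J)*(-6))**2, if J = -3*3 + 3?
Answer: 20736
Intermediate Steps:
J = -6 (J = -9 + 3 = -6)
((4*J)*(-6))**2 = ((4*(-6))*(-6))**2 = (-24*(-6))**2 = 144**2 = 20736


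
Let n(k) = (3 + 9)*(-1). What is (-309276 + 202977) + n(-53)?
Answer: -106311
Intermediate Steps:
n(k) = -12 (n(k) = 12*(-1) = -12)
(-309276 + 202977) + n(-53) = (-309276 + 202977) - 12 = -106299 - 12 = -106311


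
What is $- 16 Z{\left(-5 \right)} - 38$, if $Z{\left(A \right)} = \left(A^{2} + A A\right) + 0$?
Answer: $-838$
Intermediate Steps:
$Z{\left(A \right)} = 2 A^{2}$ ($Z{\left(A \right)} = \left(A^{2} + A^{2}\right) + 0 = 2 A^{2} + 0 = 2 A^{2}$)
$- 16 Z{\left(-5 \right)} - 38 = - 16 \cdot 2 \left(-5\right)^{2} - 38 = - 16 \cdot 2 \cdot 25 - 38 = \left(-16\right) 50 - 38 = -800 - 38 = -838$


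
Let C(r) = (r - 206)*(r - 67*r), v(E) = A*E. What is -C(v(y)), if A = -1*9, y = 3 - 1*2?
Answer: 127710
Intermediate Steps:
y = 1 (y = 3 - 2 = 1)
A = -9
v(E) = -9*E
C(r) = -66*r*(-206 + r) (C(r) = (-206 + r)*(-66*r) = -66*r*(-206 + r))
-C(v(y)) = -66*(-9*1)*(206 - (-9)) = -66*(-9)*(206 - 1*(-9)) = -66*(-9)*(206 + 9) = -66*(-9)*215 = -1*(-127710) = 127710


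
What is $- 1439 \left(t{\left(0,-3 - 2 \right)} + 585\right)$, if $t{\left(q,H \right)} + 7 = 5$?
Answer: $-838937$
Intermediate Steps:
$t{\left(q,H \right)} = -2$ ($t{\left(q,H \right)} = -7 + 5 = -2$)
$- 1439 \left(t{\left(0,-3 - 2 \right)} + 585\right) = - 1439 \left(-2 + 585\right) = \left(-1439\right) 583 = -838937$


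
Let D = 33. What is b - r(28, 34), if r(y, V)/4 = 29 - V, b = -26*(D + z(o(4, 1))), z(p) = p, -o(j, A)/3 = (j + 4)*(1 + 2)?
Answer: 1034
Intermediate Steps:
o(j, A) = -36 - 9*j (o(j, A) = -3*(j + 4)*(1 + 2) = -3*(4 + j)*3 = -3*(12 + 3*j) = -36 - 9*j)
b = 1014 (b = -26*(33 + (-36 - 9*4)) = -26*(33 + (-36 - 36)) = -26*(33 - 72) = -26*(-39) = 1014)
r(y, V) = 116 - 4*V (r(y, V) = 4*(29 - V) = 116 - 4*V)
b - r(28, 34) = 1014 - (116 - 4*34) = 1014 - (116 - 136) = 1014 - 1*(-20) = 1014 + 20 = 1034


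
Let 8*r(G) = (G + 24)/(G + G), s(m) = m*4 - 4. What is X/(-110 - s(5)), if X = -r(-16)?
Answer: -1/4032 ≈ -0.00024802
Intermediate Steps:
s(m) = -4 + 4*m (s(m) = 4*m - 4 = -4 + 4*m)
r(G) = (24 + G)/(16*G) (r(G) = ((G + 24)/(G + G))/8 = ((24 + G)/((2*G)))/8 = ((24 + G)*(1/(2*G)))/8 = ((24 + G)/(2*G))/8 = (24 + G)/(16*G))
X = 1/32 (X = -(24 - 16)/(16*(-16)) = -(-1)*8/(16*16) = -1*(-1/32) = 1/32 ≈ 0.031250)
X/(-110 - s(5)) = 1/(32*(-110 - (-4 + 4*5))) = 1/(32*(-110 - (-4 + 20))) = 1/(32*(-110 - 1*16)) = 1/(32*(-110 - 16)) = (1/32)/(-126) = (1/32)*(-1/126) = -1/4032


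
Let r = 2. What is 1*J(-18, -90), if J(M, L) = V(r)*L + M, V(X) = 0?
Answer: -18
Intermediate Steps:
J(M, L) = M (J(M, L) = 0*L + M = 0 + M = M)
1*J(-18, -90) = 1*(-18) = -18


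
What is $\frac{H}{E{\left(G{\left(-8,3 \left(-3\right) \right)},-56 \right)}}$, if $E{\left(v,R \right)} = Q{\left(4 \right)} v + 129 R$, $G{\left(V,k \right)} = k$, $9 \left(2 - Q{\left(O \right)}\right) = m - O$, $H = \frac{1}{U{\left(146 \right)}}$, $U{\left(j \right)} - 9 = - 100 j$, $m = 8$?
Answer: $\frac{1}{105609658} \approx 9.4688 \cdot 10^{-9}$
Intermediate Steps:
$U{\left(j \right)} = 9 - 100 j$
$H = - \frac{1}{14591}$ ($H = \frac{1}{9 - 14600} = \frac{1}{-14591} = - \frac{1}{14591} \approx -6.8535 \cdot 10^{-5}$)
$Q{\left(O \right)} = \frac{10}{9} + \frac{O}{9}$ ($Q{\left(O \right)} = 2 - \frac{8 - O}{9} = 2 + \left(- \frac{8}{9} + \frac{O}{9}\right) = \frac{10}{9} + \frac{O}{9}$)
$E{\left(v,R \right)} = 129 R + \frac{14 v}{9}$ ($E{\left(v,R \right)} = \left(\frac{10}{9} + \frac{1}{9} \cdot 4\right) v + 129 R = \left(\frac{10}{9} + \frac{4}{9}\right) v + 129 R = \frac{14 v}{9} + 129 R = 129 R + \frac{14 v}{9}$)
$\frac{H}{E{\left(G{\left(-8,3 \left(-3\right) \right)},-56 \right)}} = - \frac{1}{14591 \left(129 \left(-56\right) + \frac{14 \cdot 3 \left(-3\right)}{9}\right)} = - \frac{1}{14591 \left(-7224 + \frac{14}{9} \left(-9\right)\right)} = - \frac{1}{14591 \left(-7224 - 14\right)} = - \frac{1}{14591 \left(-7238\right)} = \left(- \frac{1}{14591}\right) \left(- \frac{1}{7238}\right) = \frac{1}{105609658}$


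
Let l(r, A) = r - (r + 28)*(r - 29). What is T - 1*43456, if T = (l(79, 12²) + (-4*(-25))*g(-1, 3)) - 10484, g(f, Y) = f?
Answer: -59311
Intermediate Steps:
l(r, A) = r - (-29 + r)*(28 + r) (l(r, A) = r - (28 + r)*(-29 + r) = r - (-29 + r)*(28 + r))
T = -15855 (T = ((812 - 1*79² + 2*79) - 4*(-25)*(-1)) - 10484 = ((812 - 1*6241 + 158) + 100*(-1)) - 10484 = ((812 - 6241 + 158) - 100) - 10484 = (-5271 - 100) - 10484 = -5371 - 10484 = -15855)
T - 1*43456 = -15855 - 1*43456 = -15855 - 43456 = -59311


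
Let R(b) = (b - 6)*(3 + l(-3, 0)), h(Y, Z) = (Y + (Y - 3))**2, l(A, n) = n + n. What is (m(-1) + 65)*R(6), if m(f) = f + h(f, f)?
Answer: 0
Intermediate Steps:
l(A, n) = 2*n
h(Y, Z) = (-3 + 2*Y)**2 (h(Y, Z) = (Y + (-3 + Y))**2 = (-3 + 2*Y)**2)
m(f) = f + (-3 + 2*f)**2
R(b) = -18 + 3*b (R(b) = (b - 6)*(3 + 2*0) = (-6 + b)*(3 + 0) = (-6 + b)*3 = -18 + 3*b)
(m(-1) + 65)*R(6) = ((-1 + (-3 + 2*(-1))**2) + 65)*(-18 + 3*6) = ((-1 + (-3 - 2)**2) + 65)*(-18 + 18) = ((-1 + (-5)**2) + 65)*0 = ((-1 + 25) + 65)*0 = (24 + 65)*0 = 89*0 = 0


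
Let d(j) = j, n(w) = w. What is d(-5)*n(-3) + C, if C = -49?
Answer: -34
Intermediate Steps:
d(-5)*n(-3) + C = -5*(-3) - 49 = 15 - 49 = -34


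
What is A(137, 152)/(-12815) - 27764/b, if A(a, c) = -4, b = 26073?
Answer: -355691368/334125495 ≈ -1.0645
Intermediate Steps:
A(137, 152)/(-12815) - 27764/b = -4/(-12815) - 27764/26073 = -4*(-1/12815) - 27764*1/26073 = 4/12815 - 27764/26073 = -355691368/334125495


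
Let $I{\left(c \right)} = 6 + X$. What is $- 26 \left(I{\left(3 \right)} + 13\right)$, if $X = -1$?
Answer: $-468$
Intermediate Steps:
$I{\left(c \right)} = 5$ ($I{\left(c \right)} = 6 - 1 = 5$)
$- 26 \left(I{\left(3 \right)} + 13\right) = - 26 \left(5 + 13\right) = \left(-26\right) 18 = -468$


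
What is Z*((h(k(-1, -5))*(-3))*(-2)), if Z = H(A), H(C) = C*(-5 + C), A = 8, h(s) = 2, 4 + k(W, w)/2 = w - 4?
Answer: 288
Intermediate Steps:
k(W, w) = -16 + 2*w (k(W, w) = -8 + 2*(w - 4) = -8 + 2*(-4 + w) = -8 + (-8 + 2*w) = -16 + 2*w)
Z = 24 (Z = 8*(-5 + 8) = 8*3 = 24)
Z*((h(k(-1, -5))*(-3))*(-2)) = 24*((2*(-3))*(-2)) = 24*(-6*(-2)) = 24*12 = 288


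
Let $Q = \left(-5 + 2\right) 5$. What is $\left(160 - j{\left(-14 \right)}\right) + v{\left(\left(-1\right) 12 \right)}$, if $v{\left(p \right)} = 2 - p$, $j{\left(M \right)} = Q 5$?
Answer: $249$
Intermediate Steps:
$Q = -15$ ($Q = \left(-3\right) 5 = -15$)
$j{\left(M \right)} = -75$ ($j{\left(M \right)} = \left(-15\right) 5 = -75$)
$\left(160 - j{\left(-14 \right)}\right) + v{\left(\left(-1\right) 12 \right)} = \left(160 - -75\right) - \left(-2 - 12\right) = \left(160 + 75\right) + \left(2 - -12\right) = 235 + \left(2 + 12\right) = 235 + 14 = 249$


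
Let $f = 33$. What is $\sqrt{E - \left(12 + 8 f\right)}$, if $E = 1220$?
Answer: $4 \sqrt{59} \approx 30.725$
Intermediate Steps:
$\sqrt{E - \left(12 + 8 f\right)} = \sqrt{1220 - 276} = \sqrt{944} = 4 \sqrt{59}$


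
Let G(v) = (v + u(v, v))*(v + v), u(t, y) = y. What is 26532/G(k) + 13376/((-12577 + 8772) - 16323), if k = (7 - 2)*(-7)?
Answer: 3660107/770525 ≈ 4.7501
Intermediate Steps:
k = -35 (k = 5*(-7) = -35)
G(v) = 4*v² (G(v) = (v + v)*(v + v) = (2*v)*(2*v) = 4*v²)
26532/G(k) + 13376/((-12577 + 8772) - 16323) = 26532/((4*(-35)²)) + 13376/((-12577 + 8772) - 16323) = 26532/((4*1225)) + 13376/(-3805 - 16323) = 26532/4900 + 13376/(-20128) = 26532*(1/4900) + 13376*(-1/20128) = 6633/1225 - 418/629 = 3660107/770525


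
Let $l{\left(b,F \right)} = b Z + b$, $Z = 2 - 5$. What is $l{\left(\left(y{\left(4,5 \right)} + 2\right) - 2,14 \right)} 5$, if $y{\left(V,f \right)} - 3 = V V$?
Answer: $-190$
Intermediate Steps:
$Z = -3$
$y{\left(V,f \right)} = 3 + V^{2}$ ($y{\left(V,f \right)} = 3 + V V = 3 + V^{2}$)
$l{\left(b,F \right)} = - 2 b$ ($l{\left(b,F \right)} = b \left(-3\right) + b = - 3 b + b = - 2 b$)
$l{\left(\left(y{\left(4,5 \right)} + 2\right) - 2,14 \right)} 5 = - 2 \left(\left(\left(3 + 4^{2}\right) + 2\right) - 2\right) 5 = - 2 \left(\left(\left(3 + 16\right) + 2\right) - 2\right) 5 = - 2 \left(\left(19 + 2\right) - 2\right) 5 = - 2 \left(21 - 2\right) 5 = \left(-2\right) 19 \cdot 5 = \left(-38\right) 5 = -190$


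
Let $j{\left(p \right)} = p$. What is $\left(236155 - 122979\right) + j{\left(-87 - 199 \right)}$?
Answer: $112890$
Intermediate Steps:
$\left(236155 - 122979\right) + j{\left(-87 - 199 \right)} = \left(236155 - 122979\right) - 286 = 113176 - 286 = 112890$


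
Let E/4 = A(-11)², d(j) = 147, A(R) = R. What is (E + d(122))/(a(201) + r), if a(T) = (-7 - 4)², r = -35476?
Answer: -631/35355 ≈ -0.017848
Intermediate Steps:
a(T) = 121 (a(T) = (-11)² = 121)
E = 484 (E = 4*(-11)² = 4*121 = 484)
(E + d(122))/(a(201) + r) = (484 + 147)/(121 - 35476) = 631/(-35355) = 631*(-1/35355) = -631/35355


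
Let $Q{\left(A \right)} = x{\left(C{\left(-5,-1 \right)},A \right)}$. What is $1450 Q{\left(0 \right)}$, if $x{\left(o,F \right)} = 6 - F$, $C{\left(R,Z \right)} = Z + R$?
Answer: $8700$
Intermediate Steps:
$C{\left(R,Z \right)} = R + Z$
$Q{\left(A \right)} = 6 - A$
$1450 Q{\left(0 \right)} = 1450 \left(6 - 0\right) = 1450 \left(6 + 0\right) = 1450 \cdot 6 = 8700$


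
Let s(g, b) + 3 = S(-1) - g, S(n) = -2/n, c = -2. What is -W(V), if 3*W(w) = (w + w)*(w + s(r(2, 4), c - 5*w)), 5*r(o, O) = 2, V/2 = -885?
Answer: -2090252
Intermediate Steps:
V = -1770 (V = 2*(-885) = -1770)
r(o, O) = ⅖ (r(o, O) = (⅕)*2 = ⅖)
s(g, b) = -1 - g (s(g, b) = -3 + (-2/(-1) - g) = -3 + (-2*(-1) - g) = -3 + (2 - g) = -1 - g)
W(w) = 2*w*(-7/5 + w)/3 (W(w) = ((w + w)*(w + (-1 - 1*⅖)))/3 = ((2*w)*(w + (-1 - ⅖)))/3 = ((2*w)*(w - 7/5))/3 = ((2*w)*(-7/5 + w))/3 = (2*w*(-7/5 + w))/3 = 2*w*(-7/5 + w)/3)
-W(V) = -2*(-1770)*(-7 + 5*(-1770))/15 = -2*(-1770)*(-7 - 8850)/15 = -2*(-1770)*(-8857)/15 = -1*2090252 = -2090252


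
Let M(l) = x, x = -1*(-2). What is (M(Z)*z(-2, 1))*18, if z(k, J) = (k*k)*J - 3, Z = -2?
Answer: 36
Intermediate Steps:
z(k, J) = -3 + J*k² (z(k, J) = k²*J - 3 = J*k² - 3 = -3 + J*k²)
x = 2
M(l) = 2
(M(Z)*z(-2, 1))*18 = (2*(-3 + 1*(-2)²))*18 = (2*(-3 + 1*4))*18 = (2*(-3 + 4))*18 = (2*1)*18 = 2*18 = 36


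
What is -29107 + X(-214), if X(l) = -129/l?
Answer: -6228769/214 ≈ -29106.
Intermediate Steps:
-29107 + X(-214) = -29107 - 129/(-214) = -29107 - 129*(-1/214) = -29107 + 129/214 = -6228769/214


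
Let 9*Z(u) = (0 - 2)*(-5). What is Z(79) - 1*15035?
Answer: -135305/9 ≈ -15034.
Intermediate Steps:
Z(u) = 10/9 (Z(u) = ((0 - 2)*(-5))/9 = (-2*(-5))/9 = (1/9)*10 = 10/9)
Z(79) - 1*15035 = 10/9 - 1*15035 = 10/9 - 15035 = -135305/9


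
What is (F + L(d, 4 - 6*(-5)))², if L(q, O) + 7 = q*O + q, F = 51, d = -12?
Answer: 141376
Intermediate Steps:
L(q, O) = -7 + q + O*q (L(q, O) = -7 + (q*O + q) = -7 + (O*q + q) = -7 + (q + O*q) = -7 + q + O*q)
(F + L(d, 4 - 6*(-5)))² = (51 + (-7 - 12 + (4 - 6*(-5))*(-12)))² = (51 + (-7 - 12 + (4 - 1*(-30))*(-12)))² = (51 + (-7 - 12 + (4 + 30)*(-12)))² = (51 + (-7 - 12 + 34*(-12)))² = (51 + (-7 - 12 - 408))² = (51 - 427)² = (-376)² = 141376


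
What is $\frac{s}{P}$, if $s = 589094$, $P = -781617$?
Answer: $- \frac{589094}{781617} \approx -0.75369$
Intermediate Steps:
$\frac{s}{P} = \frac{589094}{-781617} = 589094 \left(- \frac{1}{781617}\right) = - \frac{589094}{781617}$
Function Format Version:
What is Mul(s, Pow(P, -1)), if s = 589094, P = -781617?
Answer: Rational(-589094, 781617) ≈ -0.75369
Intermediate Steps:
Mul(s, Pow(P, -1)) = Mul(589094, Pow(-781617, -1)) = Mul(589094, Rational(-1, 781617)) = Rational(-589094, 781617)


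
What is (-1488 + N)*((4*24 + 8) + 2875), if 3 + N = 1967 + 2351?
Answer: 8421633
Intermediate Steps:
N = 4315 (N = -3 + (1967 + 2351) = -3 + 4318 = 4315)
(-1488 + N)*((4*24 + 8) + 2875) = (-1488 + 4315)*((4*24 + 8) + 2875) = 2827*((96 + 8) + 2875) = 2827*(104 + 2875) = 2827*2979 = 8421633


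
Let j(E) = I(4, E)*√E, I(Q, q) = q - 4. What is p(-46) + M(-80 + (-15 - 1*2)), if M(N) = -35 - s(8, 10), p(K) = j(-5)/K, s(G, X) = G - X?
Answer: -33 + 9*I*√5/46 ≈ -33.0 + 0.43749*I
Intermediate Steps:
I(Q, q) = -4 + q
j(E) = √E*(-4 + E) (j(E) = (-4 + E)*√E = √E*(-4 + E))
p(K) = -9*I*√5/K (p(K) = (√(-5)*(-4 - 5))/K = ((I*√5)*(-9))/K = (-9*I*√5)/K = -9*I*√5/K)
M(N) = -33 (M(N) = -35 - (8 - 1*10) = -35 - (8 - 10) = -35 - 1*(-2) = -35 + 2 = -33)
p(-46) + M(-80 + (-15 - 1*2)) = -9*I*√5/(-46) - 33 = -9*I*√5*(-1/46) - 33 = 9*I*√5/46 - 33 = -33 + 9*I*√5/46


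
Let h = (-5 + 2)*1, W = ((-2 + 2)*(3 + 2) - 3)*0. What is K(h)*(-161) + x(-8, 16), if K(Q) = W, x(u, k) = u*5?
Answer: -40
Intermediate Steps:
x(u, k) = 5*u
W = 0 (W = (0*5 - 3)*0 = (0 - 3)*0 = -3*0 = 0)
h = -3 (h = -3*1 = -3)
K(Q) = 0
K(h)*(-161) + x(-8, 16) = 0*(-161) + 5*(-8) = 0 - 40 = -40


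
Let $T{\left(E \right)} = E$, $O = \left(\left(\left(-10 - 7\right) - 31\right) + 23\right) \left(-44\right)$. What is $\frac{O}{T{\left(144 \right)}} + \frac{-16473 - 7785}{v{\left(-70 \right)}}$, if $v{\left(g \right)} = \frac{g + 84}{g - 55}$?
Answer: $\frac{54582425}{252} \approx 2.166 \cdot 10^{5}$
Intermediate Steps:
$O = 1100$ ($O = \left(\left(-17 - 31\right) + 23\right) \left(-44\right) = \left(-48 + 23\right) \left(-44\right) = \left(-25\right) \left(-44\right) = 1100$)
$v{\left(g \right)} = \frac{84 + g}{-55 + g}$
$\frac{O}{T{\left(144 \right)}} + \frac{-16473 - 7785}{v{\left(-70 \right)}} = \frac{1100}{144} + \frac{-16473 - 7785}{\frac{1}{-55 - 70} \left(84 - 70\right)} = 1100 \cdot \frac{1}{144} - \frac{24258}{\frac{1}{-125} \cdot 14} = \frac{275}{36} - \frac{24258}{\left(- \frac{1}{125}\right) 14} = \frac{275}{36} - \frac{24258}{- \frac{14}{125}} = \frac{275}{36} - - \frac{1516125}{7} = \frac{275}{36} + \frac{1516125}{7} = \frac{54582425}{252}$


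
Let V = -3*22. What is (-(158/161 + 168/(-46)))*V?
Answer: -28380/161 ≈ -176.27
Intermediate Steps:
V = -66
(-(158/161 + 168/(-46)))*V = -(158/161 + 168/(-46))*(-66) = -(158*(1/161) + 168*(-1/46))*(-66) = -(158/161 - 84/23)*(-66) = -1*(-430/161)*(-66) = (430/161)*(-66) = -28380/161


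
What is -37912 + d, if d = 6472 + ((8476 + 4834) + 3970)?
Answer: -14160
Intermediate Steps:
d = 23752 (d = 6472 + (13310 + 3970) = 6472 + 17280 = 23752)
-37912 + d = -37912 + 23752 = -14160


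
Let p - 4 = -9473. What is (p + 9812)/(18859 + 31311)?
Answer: 343/50170 ≈ 0.0068368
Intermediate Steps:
p = -9469 (p = 4 - 9473 = -9469)
(p + 9812)/(18859 + 31311) = (-9469 + 9812)/(18859 + 31311) = 343/50170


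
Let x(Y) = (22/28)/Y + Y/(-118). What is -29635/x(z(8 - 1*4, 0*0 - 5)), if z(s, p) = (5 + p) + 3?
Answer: -36717765/293 ≈ -1.2532e+5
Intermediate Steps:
z(s, p) = 8 + p
x(Y) = -Y/118 + 11/(14*Y) (x(Y) = (22*(1/28))/Y + Y*(-1/118) = 11/(14*Y) - Y/118 = -Y/118 + 11/(14*Y))
-29635/x(z(8 - 1*4, 0*0 - 5)) = -29635/(-(8 + (0*0 - 5))/118 + 11/(14*(8 + (0*0 - 5)))) = -29635/(-(8 + (0 - 5))/118 + 11/(14*(8 + (0 - 5)))) = -29635/(-(8 - 5)/118 + 11/(14*(8 - 5))) = -29635/(-1/118*3 + (11/14)/3) = -29635/(-3/118 + (11/14)*(⅓)) = -29635/(-3/118 + 11/42) = -29635/293/1239 = -29635*1239/293 = -36717765/293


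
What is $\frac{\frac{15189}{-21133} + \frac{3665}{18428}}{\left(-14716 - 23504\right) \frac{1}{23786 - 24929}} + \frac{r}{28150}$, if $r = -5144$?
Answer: $- \frac{2769301994285549}{13966487075304400} \approx -0.19828$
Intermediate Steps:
$\frac{\frac{15189}{-21133} + \frac{3665}{18428}}{\left(-14716 - 23504\right) \frac{1}{23786 - 24929}} + \frac{r}{28150} = \frac{\frac{15189}{-21133} + \frac{3665}{18428}}{\left(-14716 - 23504\right) \frac{1}{23786 - 24929}} - \frac{5144}{28150} = \frac{15189 \left(- \frac{1}{21133}\right) + 3665 \cdot \frac{1}{18428}}{\left(-38220\right) \frac{1}{-1143}} - \frac{2572}{14075} = \frac{- \frac{15189}{21133} + \frac{3665}{18428}}{\left(-38220\right) \left(- \frac{1}{1143}\right)} - \frac{2572}{14075} = - \frac{202450447}{389438924 \cdot \frac{12740}{381}} - \frac{2572}{14075} = \left(- \frac{202450447}{389438924}\right) \frac{381}{12740} - \frac{2572}{14075} = - \frac{77133620307}{4961451891760} - \frac{2572}{14075} = - \frac{2769301994285549}{13966487075304400}$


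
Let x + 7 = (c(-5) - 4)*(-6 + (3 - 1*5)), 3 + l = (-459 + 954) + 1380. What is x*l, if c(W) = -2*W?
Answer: -102960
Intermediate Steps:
l = 1872 (l = -3 + ((-459 + 954) + 1380) = -3 + (495 + 1380) = -3 + 1875 = 1872)
x = -55 (x = -7 + (-2*(-5) - 4)*(-6 + (3 - 1*5)) = -7 + (10 - 4)*(-6 + (3 - 5)) = -7 + 6*(-6 - 2) = -7 + 6*(-8) = -7 - 48 = -55)
x*l = -55*1872 = -102960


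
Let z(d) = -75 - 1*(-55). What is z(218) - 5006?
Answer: -5026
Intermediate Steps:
z(d) = -20 (z(d) = -75 + 55 = -20)
z(218) - 5006 = -20 - 5006 = -5026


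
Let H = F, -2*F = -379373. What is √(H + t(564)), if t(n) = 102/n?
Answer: 3*√46557542/47 ≈ 435.53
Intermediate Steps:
F = 379373/2 (F = -½*(-379373) = 379373/2 ≈ 1.8969e+5)
H = 379373/2 ≈ 1.8969e+5
√(H + t(564)) = √(379373/2 + 102/564) = √(379373/2 + 102*(1/564)) = √(379373/2 + 17/94) = √(8915274/47) = 3*√46557542/47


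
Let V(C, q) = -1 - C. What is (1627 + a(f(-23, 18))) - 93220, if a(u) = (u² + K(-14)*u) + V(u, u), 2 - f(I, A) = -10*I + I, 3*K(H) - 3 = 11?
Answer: -150962/3 ≈ -50321.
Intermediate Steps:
K(H) = 14/3 (K(H) = 1 + (⅓)*11 = 1 + 11/3 = 14/3)
f(I, A) = 2 + 9*I (f(I, A) = 2 - (-10*I + I) = 2 - (-9)*I = 2 + 9*I)
a(u) = -1 + u² + 11*u/3 (a(u) = (u² + 14*u/3) + (-1 - u) = -1 + u² + 11*u/3)
(1627 + a(f(-23, 18))) - 93220 = (1627 + (-1 + (2 + 9*(-23))² + 11*(2 + 9*(-23))/3)) - 93220 = (1627 + (-1 + (2 - 207)² + 11*(2 - 207)/3)) - 93220 = (1627 + (-1 + (-205)² + (11/3)*(-205))) - 93220 = (1627 + (-1 + 42025 - 2255/3)) - 93220 = (1627 + 123817/3) - 93220 = 128698/3 - 93220 = -150962/3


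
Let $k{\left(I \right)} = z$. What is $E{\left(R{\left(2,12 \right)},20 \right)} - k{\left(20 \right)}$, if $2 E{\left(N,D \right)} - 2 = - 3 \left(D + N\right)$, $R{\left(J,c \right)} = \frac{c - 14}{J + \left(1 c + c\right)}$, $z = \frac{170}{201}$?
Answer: $- \frac{155371}{5226} \approx -29.73$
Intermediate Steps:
$z = \frac{170}{201}$ ($z = 170 \cdot \frac{1}{201} = \frac{170}{201} \approx 0.84577$)
$k{\left(I \right)} = \frac{170}{201}$
$R{\left(J,c \right)} = \frac{-14 + c}{J + 2 c}$ ($R{\left(J,c \right)} = \frac{-14 + c}{J + \left(c + c\right)} = \frac{-14 + c}{J + 2 c}$)
$E{\left(N,D \right)} = 1 - \frac{3 D}{2} - \frac{3 N}{2}$ ($E{\left(N,D \right)} = 1 + \frac{\left(-3\right) \left(D + N\right)}{2} = 1 + \frac{- 3 D - 3 N}{2} = 1 - \left(\frac{3 D}{2} + \frac{3 N}{2}\right) = 1 - \frac{3 D}{2} - \frac{3 N}{2}$)
$E{\left(R{\left(2,12 \right)},20 \right)} - k{\left(20 \right)} = \left(1 - 30 - \frac{3 \frac{-14 + 12}{2 + 2 \cdot 12}}{2}\right) - \frac{170}{201} = \left(1 - 30 - \frac{3 \frac{1}{2 + 24} \left(-2\right)}{2}\right) - \frac{170}{201} = \left(1 - 30 - \frac{3 \cdot \frac{1}{26} \left(-2\right)}{2}\right) - \frac{170}{201} = \left(1 - 30 - - \frac{3}{26}\right) - \frac{170}{201} = \left(1 - 30 + \frac{3}{26}\right) - \frac{170}{201} = - \frac{751}{26} - \frac{170}{201} = - \frac{155371}{5226}$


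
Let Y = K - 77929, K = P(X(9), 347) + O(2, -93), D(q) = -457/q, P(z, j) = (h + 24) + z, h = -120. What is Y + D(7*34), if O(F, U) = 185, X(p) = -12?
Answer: -18529233/238 ≈ -77854.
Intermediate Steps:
P(z, j) = -96 + z (P(z, j) = (-120 + 24) + z = -96 + z)
K = 77 (K = (-96 - 12) + 185 = -108 + 185 = 77)
Y = -77852 (Y = 77 - 77929 = -77852)
Y + D(7*34) = -77852 - 457/(7*34) = -77852 - 457/238 = -18529233/238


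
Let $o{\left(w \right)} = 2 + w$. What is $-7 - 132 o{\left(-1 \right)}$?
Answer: $-139$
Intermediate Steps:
$-7 - 132 o{\left(-1 \right)} = -7 - 132 \left(2 - 1\right) = -7 - 132 = -139$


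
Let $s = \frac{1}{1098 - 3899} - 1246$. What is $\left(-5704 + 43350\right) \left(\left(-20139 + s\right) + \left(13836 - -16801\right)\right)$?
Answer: $\frac{975590480746}{2801} \approx 3.483 \cdot 10^{8}$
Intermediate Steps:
$s = - \frac{3490047}{2801}$ ($s = \frac{1}{-2801} - 1246 = - \frac{1}{2801} - 1246 = - \frac{3490047}{2801} \approx -1246.0$)
$\left(-5704 + 43350\right) \left(\left(-20139 + s\right) + \left(13836 - -16801\right)\right) = \left(-5704 + 43350\right) \left(\left(-20139 - \frac{3490047}{2801}\right) + \left(13836 - -16801\right)\right) = 37646 \left(- \frac{59899386}{2801} + \left(13836 + 16801\right)\right) = 37646 \left(- \frac{59899386}{2801} + 30637\right) = 37646 \cdot \frac{25914851}{2801} = \frac{975590480746}{2801}$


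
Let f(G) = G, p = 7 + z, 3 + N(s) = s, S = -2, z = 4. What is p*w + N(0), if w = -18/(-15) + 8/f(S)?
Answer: -169/5 ≈ -33.800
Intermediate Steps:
N(s) = -3 + s
p = 11 (p = 7 + 4 = 11)
w = -14/5 (w = -18/(-15) + 8/(-2) = -18*(-1/15) + 8*(-½) = 6/5 - 4 = -14/5 ≈ -2.8000)
p*w + N(0) = 11*(-14/5) + (-3 + 0) = -154/5 - 3 = -169/5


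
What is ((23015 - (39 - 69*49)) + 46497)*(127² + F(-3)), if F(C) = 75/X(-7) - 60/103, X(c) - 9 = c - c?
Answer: 363268694624/309 ≈ 1.1756e+9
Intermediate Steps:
X(c) = 9 (X(c) = 9 + (c - c) = 9 + 0 = 9)
F(C) = 2395/309 (F(C) = 75/9 - 60/103 = 75*(⅑) - 60*1/103 = 25/3 - 60/103 = 2395/309)
((23015 - (39 - 69*49)) + 46497)*(127² + F(-3)) = ((23015 - (39 - 69*49)) + 46497)*(127² + 2395/309) = ((23015 - (39 - 3381)) + 46497)*(16129 + 2395/309) = ((23015 - 1*(-3342)) + 46497)*(4986256/309) = ((23015 + 3342) + 46497)*(4986256/309) = (26357 + 46497)*(4986256/309) = 72854*(4986256/309) = 363268694624/309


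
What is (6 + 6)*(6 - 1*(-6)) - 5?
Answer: 139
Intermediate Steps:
(6 + 6)*(6 - 1*(-6)) - 5 = 12*(6 + 6) - 5 = 12*12 - 5 = 144 - 5 = 139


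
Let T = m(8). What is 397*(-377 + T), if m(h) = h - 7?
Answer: -149272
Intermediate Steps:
m(h) = -7 + h
T = 1 (T = -7 + 8 = 1)
397*(-377 + T) = 397*(-377 + 1) = 397*(-376) = -149272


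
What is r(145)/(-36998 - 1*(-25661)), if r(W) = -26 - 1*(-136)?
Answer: -110/11337 ≈ -0.0097027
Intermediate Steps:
r(W) = 110 (r(W) = -26 + 136 = 110)
r(145)/(-36998 - 1*(-25661)) = 110/(-36998 - 1*(-25661)) = 110/(-36998 + 25661) = 110/(-11337) = 110*(-1/11337) = -110/11337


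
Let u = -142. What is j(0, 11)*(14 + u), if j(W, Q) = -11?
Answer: 1408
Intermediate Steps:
j(0, 11)*(14 + u) = -11*(14 - 142) = -11*(-128) = 1408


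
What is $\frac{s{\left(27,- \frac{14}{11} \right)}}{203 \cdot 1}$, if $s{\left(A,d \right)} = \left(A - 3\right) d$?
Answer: $- \frac{48}{319} \approx -0.15047$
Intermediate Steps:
$s{\left(A,d \right)} = d \left(-3 + A\right)$ ($s{\left(A,d \right)} = \left(-3 + A\right) d = d \left(-3 + A\right)$)
$\frac{s{\left(27,- \frac{14}{11} \right)}}{203 \cdot 1} = \frac{- \frac{14}{11} \left(-3 + 27\right)}{203 \cdot 1} = \frac{\left(-14\right) \frac{1}{11} \cdot 24}{203} = \left(- \frac{14}{11}\right) 24 \cdot \frac{1}{203} = \left(- \frac{336}{11}\right) \frac{1}{203} = - \frac{48}{319}$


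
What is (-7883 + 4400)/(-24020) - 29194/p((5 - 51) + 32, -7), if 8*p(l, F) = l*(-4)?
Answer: -701215499/168140 ≈ -4170.4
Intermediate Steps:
p(l, F) = -l/2 (p(l, F) = (l*(-4))/8 = (-4*l)/8 = -l/2)
(-7883 + 4400)/(-24020) - 29194/p((5 - 51) + 32, -7) = (-7883 + 4400)/(-24020) - 29194*(-2/((5 - 51) + 32)) = -3483*(-1/24020) - 29194*(-2/(-46 + 32)) = 3483/24020 - 29194/((-1/2*(-14))) = 3483/24020 - 29194/7 = -701215499/168140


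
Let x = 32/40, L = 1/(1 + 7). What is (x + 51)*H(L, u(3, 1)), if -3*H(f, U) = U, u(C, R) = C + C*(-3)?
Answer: 518/5 ≈ 103.60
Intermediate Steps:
u(C, R) = -2*C (u(C, R) = C - 3*C = -2*C)
L = ⅛ (L = 1/8 = ⅛ ≈ 0.12500)
H(f, U) = -U/3
x = ⅘ (x = 32*(1/40) = ⅘ ≈ 0.80000)
(x + 51)*H(L, u(3, 1)) = (⅘ + 51)*(-(-2)*3/3) = 259*(-⅓*(-6))/5 = (259/5)*2 = 518/5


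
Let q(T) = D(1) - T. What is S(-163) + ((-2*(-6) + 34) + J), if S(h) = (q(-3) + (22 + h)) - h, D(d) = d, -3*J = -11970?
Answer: 4062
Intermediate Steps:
J = 3990 (J = -⅓*(-11970) = 3990)
q(T) = 1 - T
S(h) = 26 (S(h) = ((1 - 1*(-3)) + (22 + h)) - h = ((1 + 3) + (22 + h)) - h = (4 + (22 + h)) - h = (26 + h) - h = 26)
S(-163) + ((-2*(-6) + 34) + J) = 26 + ((-2*(-6) + 34) + 3990) = 26 + ((12 + 34) + 3990) = 26 + (46 + 3990) = 26 + 4036 = 4062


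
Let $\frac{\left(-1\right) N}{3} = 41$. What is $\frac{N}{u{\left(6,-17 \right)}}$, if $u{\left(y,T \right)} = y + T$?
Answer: $\frac{123}{11} \approx 11.182$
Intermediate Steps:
$N = -123$ ($N = \left(-3\right) 41 = -123$)
$u{\left(y,T \right)} = T + y$
$\frac{N}{u{\left(6,-17 \right)}} = - \frac{123}{-17 + 6} = - \frac{123}{-11} = \left(-123\right) \left(- \frac{1}{11}\right) = \frac{123}{11}$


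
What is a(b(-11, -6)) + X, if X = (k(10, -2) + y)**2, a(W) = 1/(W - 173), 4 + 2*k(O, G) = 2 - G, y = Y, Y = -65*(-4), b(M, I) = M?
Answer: 12438399/184 ≈ 67600.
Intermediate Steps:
Y = 260
y = 260
k(O, G) = -1 - G/2 (k(O, G) = -2 + (2 - G)/2 = -2 + (1 - G/2) = -1 - G/2)
a(W) = 1/(-173 + W)
X = 67600 (X = ((-1 - 1/2*(-2)) + 260)**2 = ((-1 + 1) + 260)**2 = (0 + 260)**2 = 260**2 = 67600)
a(b(-11, -6)) + X = 1/(-173 - 11) + 67600 = 1/(-184) + 67600 = -1/184 + 67600 = 12438399/184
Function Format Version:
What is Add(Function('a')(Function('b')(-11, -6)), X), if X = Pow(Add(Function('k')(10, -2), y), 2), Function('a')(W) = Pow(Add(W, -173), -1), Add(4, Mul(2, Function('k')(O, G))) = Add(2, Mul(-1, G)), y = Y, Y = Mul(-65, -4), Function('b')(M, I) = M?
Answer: Rational(12438399, 184) ≈ 67600.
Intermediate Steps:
Y = 260
y = 260
Function('k')(O, G) = Add(-1, Mul(Rational(-1, 2), G)) (Function('k')(O, G) = Add(-2, Mul(Rational(1, 2), Add(2, Mul(-1, G)))) = Add(-2, Add(1, Mul(Rational(-1, 2), G))) = Add(-1, Mul(Rational(-1, 2), G)))
Function('a')(W) = Pow(Add(-173, W), -1)
X = 67600 (X = Pow(Add(Add(-1, Mul(Rational(-1, 2), -2)), 260), 2) = Pow(Add(Add(-1, 1), 260), 2) = Pow(Add(0, 260), 2) = Pow(260, 2) = 67600)
Add(Function('a')(Function('b')(-11, -6)), X) = Add(Pow(Add(-173, -11), -1), 67600) = Add(Pow(-184, -1), 67600) = Add(Rational(-1, 184), 67600) = Rational(12438399, 184)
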